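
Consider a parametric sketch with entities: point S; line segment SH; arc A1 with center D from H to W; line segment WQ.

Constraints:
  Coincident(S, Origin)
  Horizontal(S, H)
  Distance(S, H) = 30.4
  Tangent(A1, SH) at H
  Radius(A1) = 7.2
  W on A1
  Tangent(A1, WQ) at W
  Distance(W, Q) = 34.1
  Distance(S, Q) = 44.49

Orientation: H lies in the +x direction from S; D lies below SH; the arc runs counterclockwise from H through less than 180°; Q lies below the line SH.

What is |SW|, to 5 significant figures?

24.098

S is at the origin; S and H share the same y with |SH| = 30.4 and H on the +x side, so H = (30.400, 0.0000). The tangent condition forces DH to be normal to SH, so D = H + (0, -7.2) = (30.400, -7.2000). Since DW ⟂ WQ (tangency), |DQ| = √(7.2² + 34.1²) = 34.852 regardless of where W sits on A1. So Q lies on both circle(S, 44.49) and circle(D, 34.852); the below-SH intersection is Q = (19.115, -40.174). W is the foot of the tangent from Q: W = (23.253, -6.3263).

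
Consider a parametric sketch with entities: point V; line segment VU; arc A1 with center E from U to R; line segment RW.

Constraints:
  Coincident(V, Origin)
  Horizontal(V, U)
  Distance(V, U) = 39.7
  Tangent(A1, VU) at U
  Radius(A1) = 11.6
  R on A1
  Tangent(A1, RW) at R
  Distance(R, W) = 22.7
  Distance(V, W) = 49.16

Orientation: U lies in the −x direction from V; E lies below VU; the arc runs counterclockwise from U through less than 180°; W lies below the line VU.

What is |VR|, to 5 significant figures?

52.067

V is at the origin; V and U share the same y with |VU| = 39.7 and U on the −x side, so U = (-39.700, 0.0000). A1 meets VU tangentially, so EU is at right angles to VU, so E = U + (0, -11.6) = (-39.700, -11.600). Since ER ⟂ RW (tangency), |EW| = √(11.6² + 22.7²) = 25.492 regardless of where R sits on A1. So W lies on both circle(V, 49.16) and circle(E, 25.492); the below-VU intersection is W = (-33.205, -36.251). R is the foot of the tangent from W: R = (-48.344, -19.336).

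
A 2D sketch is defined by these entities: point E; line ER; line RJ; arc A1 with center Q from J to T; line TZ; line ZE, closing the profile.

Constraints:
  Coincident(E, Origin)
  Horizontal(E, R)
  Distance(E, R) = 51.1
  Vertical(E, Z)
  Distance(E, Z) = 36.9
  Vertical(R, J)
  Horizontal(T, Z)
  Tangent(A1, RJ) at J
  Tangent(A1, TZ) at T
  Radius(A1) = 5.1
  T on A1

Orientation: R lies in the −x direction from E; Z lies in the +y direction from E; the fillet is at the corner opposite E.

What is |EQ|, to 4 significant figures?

55.92

EZ is vertical with |EZ| = 36.9 and Z on the +y side, so Z = (0.000, 36.90). The virtual corner opposite E is at (-51.10, 36.90). Since A1 is tangent to RJ there, QJ ⟂ RJ and since A1 is tangent to TZ there, QT ⟂ TZ, with radius 5.1, so the center Q sits 5.1 in from both sides at Q = (-46.00, 31.80). Then |EQ| = |Q − E| = 55.92.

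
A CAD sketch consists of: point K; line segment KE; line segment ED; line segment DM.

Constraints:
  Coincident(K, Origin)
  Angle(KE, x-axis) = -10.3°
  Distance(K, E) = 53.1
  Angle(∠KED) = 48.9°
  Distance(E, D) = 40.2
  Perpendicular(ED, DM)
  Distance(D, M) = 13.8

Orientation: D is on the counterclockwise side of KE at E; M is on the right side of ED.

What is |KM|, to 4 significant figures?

54.07

K is at the origin; KE runs at -10.3° with length 53.1, so E = 53.1·(cos -10.3°, sin -10.3°) = (52.24, -9.494). ∠KED = 48.9°, so ED runs at -10.3° + (180° − 48.9°) = 120.8° from the x-axis; with |ED| = 40.2, D = E + 40.2·(cos 120.8°, sin 120.8°) = (31.66, 25.04). ED is perpendicular to DM; with |DM| = 13.8 on the right of ED, M = D + 13.8·(0.8590, 0.5120) = (43.51, 32.10). Then |KM| = |M − K| = 54.07.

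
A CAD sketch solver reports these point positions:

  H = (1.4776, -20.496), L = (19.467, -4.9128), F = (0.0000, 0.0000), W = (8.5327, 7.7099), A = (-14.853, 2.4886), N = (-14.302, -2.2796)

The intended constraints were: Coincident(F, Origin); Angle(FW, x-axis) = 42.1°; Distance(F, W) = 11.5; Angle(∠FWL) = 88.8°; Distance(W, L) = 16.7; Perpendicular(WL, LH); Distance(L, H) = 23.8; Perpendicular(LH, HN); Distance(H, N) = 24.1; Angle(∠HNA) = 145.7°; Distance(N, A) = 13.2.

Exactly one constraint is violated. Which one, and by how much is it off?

Distance(N, A) = 13.2 — off by 8.40.

F = (0.00, 0.00) ✓; FW at 42.10° ✓; |FW| = 11.50 ✓; ∠FWL = 88.80° ✓; |WL| = 16.70 ✓; ∠(WL, LH) = 90.00° ✓; |LH| = 23.80 ✓; ∠(LH, HN) = 90.00° ✓; |HN| = 24.10 ✓; ∠HNA = 145.7° ✓; |NA| = 4.800 ✗.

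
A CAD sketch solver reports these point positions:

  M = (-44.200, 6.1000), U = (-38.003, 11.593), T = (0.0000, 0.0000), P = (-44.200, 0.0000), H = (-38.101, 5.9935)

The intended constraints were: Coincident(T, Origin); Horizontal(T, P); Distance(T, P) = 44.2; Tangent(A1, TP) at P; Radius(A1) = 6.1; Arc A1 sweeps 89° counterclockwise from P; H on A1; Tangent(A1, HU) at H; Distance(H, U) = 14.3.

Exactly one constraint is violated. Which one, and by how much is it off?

Distance(H, U) = 14.3 — off by 8.70.

T = (0.00, 0.00) ✓; T.y = 0.00, P.y = 0.00 ✓; |TP| = 44.20 ✓; ∠(MP, PT) = 90.00° ✓; |MP| = 6.100 ✓; bearing(M→H) − bearing(M→P) = 89.00° ✓; |MH| = 6.100 ✓; ∠(MH, HU) = 90.00° ✓; |HU| = 5.600 ✗.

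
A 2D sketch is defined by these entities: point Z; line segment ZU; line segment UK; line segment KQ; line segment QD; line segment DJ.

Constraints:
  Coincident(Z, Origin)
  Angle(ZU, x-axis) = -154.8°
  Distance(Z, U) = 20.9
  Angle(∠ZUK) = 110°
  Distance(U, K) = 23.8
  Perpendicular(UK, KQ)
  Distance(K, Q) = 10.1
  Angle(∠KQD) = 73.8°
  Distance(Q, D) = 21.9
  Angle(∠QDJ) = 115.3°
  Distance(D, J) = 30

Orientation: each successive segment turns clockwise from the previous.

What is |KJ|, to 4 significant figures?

36.35

Z is at the origin; ZU runs at -154.8° with length 20.9, so U = (-18.91, -8.899). ∠ZUK = 110.0° gives UK at 135.2° from the x-axis; with |UK| = 23.8, K = (-35.80, 7.872). UK ⟂ KQ, so KQ runs at 45.20°; with |KQ| = 10.1, Q = (-28.68, 15.04). ∠KQD = 73.8° gives QD at -61.00° from the x-axis; with |QD| = 21.9, D = (-18.06, -4.116). ∠QDJ = 115.3° gives DJ at -125.7° from the x-axis; with |DJ| = 30.0, J = (-35.57, -28.48). Then |KJ| = |J − K| = 36.35.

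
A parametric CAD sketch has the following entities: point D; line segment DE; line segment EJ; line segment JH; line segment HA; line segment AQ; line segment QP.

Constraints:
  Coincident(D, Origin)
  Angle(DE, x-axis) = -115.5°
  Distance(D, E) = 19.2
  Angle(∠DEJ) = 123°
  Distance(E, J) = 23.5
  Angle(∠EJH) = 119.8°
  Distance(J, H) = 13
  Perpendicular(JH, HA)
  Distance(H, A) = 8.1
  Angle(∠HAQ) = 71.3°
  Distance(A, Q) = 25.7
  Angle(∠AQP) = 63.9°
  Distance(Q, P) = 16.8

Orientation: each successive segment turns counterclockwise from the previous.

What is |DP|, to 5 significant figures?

49.646

D is at the origin; DE runs at -115.5° with length 19.2, so E = (-8.2658, -17.330). ∠DEJ = 123.0° gives EJ at -58.500° from the x-axis; with |EJ| = 23.5, J = (4.0129, -37.367). ∠EJH = 119.8° gives JH at 1.7000° from the x-axis; with |JH| = 13.0, H = (17.007, -36.981). JH ⟂ HA, so HA runs at 91.700°; with |HA| = 8.1, A = (16.767, -28.885). ∠HAQ = 71.3° gives AQ at -159.60° from the x-axis; with |AQ| = 25.7, Q = (-7.3213, -37.843). ∠AQP = 63.9° gives QP at -43.500° from the x-axis; with |QP| = 16.8, P = (4.8650, -49.407). Then |DP| = |P − D| = 49.646.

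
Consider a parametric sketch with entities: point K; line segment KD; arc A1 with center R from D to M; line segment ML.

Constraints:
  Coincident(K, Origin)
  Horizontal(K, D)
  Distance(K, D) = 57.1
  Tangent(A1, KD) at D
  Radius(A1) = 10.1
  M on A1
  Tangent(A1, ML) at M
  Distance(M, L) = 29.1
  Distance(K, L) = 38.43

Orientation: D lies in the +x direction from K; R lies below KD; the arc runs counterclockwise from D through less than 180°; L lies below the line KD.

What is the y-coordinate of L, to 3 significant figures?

-24.3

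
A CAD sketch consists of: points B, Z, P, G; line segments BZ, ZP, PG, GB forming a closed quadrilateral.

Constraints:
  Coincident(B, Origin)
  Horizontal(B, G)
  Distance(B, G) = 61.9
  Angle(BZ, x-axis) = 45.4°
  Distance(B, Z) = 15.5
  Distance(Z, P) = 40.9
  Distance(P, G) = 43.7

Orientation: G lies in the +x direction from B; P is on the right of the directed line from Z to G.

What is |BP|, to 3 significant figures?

37.9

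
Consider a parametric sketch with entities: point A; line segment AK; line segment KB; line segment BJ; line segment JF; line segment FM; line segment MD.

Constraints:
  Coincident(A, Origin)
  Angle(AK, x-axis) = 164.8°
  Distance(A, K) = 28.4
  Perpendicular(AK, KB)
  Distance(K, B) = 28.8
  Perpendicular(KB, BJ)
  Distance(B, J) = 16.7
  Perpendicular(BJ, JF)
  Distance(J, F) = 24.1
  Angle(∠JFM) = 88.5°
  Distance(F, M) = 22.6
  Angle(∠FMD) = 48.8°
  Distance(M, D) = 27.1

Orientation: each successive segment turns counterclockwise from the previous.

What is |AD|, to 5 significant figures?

29.811

A is at the origin; AK runs at 164.8° with length 28.4, so K = (-27.406, 7.4462). AK ⟂ KB, so KB runs at -105.20°; with |KB| = 28.8, B = (-34.958, -20.346). The perpendicularity gives BJ at right angles to KB, so BJ runs at -15.200°; with |BJ| = 16.7, J = (-18.842, -24.725). The perpendicularity gives JF at right angles to BJ, so JF runs at 74.800°; with |JF| = 24.1, F = (-12.523, -1.4680). ∠JFM = 88.5° gives FM at 166.30° from the x-axis; with |FM| = 22.6, M = (-34.480, 3.8846). ∠FMD = 48.8° gives MD at -62.500° from the x-axis; with |MD| = 27.1, D = (-21.967, -20.153). Then |AD| = |D − A| = 29.811.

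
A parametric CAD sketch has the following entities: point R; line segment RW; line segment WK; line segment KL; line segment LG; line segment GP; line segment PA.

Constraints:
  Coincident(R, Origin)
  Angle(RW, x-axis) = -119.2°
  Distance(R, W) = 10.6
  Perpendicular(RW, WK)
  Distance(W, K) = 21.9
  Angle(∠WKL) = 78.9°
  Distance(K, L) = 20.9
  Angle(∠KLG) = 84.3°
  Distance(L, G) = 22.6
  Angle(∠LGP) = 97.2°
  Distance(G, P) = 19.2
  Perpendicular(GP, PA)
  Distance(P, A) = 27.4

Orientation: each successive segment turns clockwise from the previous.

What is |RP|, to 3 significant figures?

15.6

R is at the origin; RW runs at -119.2° with length 10.6, so W = (-5.17, -9.25). RW is perpendicular to WK, so WK runs at 151°; with |WK| = 21.9, K = (-24.3, 1.43). ∠WKL = 78.9° gives KL at 49.7° from the x-axis; with |KL| = 20.9, L = (-10.8, 17.4). ∠KLG = 84.3° gives LG at -46.0° from the x-axis; with |LG| = 22.6, G = (4.93, 1.11). ∠LGP = 97.2° gives GP at -129° from the x-axis; with |GP| = 19.2, P = (-7.10, -13.8). Then |RP| = |P − R| = 15.6.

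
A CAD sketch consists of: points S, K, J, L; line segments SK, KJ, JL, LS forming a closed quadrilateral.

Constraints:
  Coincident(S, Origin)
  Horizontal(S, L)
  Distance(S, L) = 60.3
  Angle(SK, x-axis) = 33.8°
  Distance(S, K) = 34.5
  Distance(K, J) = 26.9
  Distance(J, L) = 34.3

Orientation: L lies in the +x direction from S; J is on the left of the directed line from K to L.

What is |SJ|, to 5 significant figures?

61.386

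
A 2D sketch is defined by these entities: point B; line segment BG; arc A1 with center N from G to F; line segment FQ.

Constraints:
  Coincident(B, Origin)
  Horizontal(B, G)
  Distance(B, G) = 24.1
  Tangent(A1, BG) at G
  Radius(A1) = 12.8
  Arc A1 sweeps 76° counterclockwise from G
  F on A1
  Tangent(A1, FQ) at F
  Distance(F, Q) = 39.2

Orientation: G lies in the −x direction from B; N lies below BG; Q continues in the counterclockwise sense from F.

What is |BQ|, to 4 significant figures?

66.30

On A1, G sits at bearing 90° from N; a 76° counterclockwise sweep puts F at bearing 166°, so F = N + 12.8·(cos 166°, sin 166°) = (-36.52, -9.703). Tangency of A1 to FQ means the radius NF is perpendicular to FQ, so FQ runs along (−sin 166°, cos 166°); with |FQ| = 39.2, Q = (-46.00, -47.74). Then |BQ| = |Q − B| = 66.30.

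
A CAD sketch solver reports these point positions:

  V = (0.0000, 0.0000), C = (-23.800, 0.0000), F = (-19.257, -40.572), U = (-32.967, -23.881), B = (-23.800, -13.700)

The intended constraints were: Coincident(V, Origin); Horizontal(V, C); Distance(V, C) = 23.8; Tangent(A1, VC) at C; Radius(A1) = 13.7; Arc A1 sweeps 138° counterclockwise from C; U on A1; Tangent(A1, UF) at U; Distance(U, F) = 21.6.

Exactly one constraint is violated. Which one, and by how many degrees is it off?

Tangent(A1, UF) at U — off by 8.60°.

V = (0.00, 0.00) ✓; V.y = 0.00, C.y = 0.00 ✓; |VC| = 23.80 ✓; ∠(BC, CV) = 90.00° ✓; |BC| = 13.70 ✓; bearing(B→U) − bearing(B→C) = 138.0° ✓; |BU| = 13.70 ✓; ∠(BU, UF) = 98.60° ✗; |UF| = 21.60 ✓.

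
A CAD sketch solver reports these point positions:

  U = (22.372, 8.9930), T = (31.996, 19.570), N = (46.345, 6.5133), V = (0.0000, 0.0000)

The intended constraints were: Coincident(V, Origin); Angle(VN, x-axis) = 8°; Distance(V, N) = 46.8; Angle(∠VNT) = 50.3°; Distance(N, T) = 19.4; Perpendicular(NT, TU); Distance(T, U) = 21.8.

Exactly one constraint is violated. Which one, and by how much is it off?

Distance(T, U) = 21.8 — off by 7.50.

V = (0.00, 0.00) ✓; VN at 8.000° ✓; |VN| = 46.80 ✓; ∠VNT = 50.30° ✓; |NT| = 19.40 ✓; ∠(NT, TU) = 90.00° ✓; |TU| = 14.30 ✗.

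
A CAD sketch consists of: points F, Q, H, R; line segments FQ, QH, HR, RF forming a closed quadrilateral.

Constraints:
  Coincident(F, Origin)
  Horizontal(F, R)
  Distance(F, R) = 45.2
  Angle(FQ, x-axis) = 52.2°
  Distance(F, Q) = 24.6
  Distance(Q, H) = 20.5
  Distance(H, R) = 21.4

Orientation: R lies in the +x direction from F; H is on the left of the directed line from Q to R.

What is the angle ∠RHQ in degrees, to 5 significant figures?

117.64°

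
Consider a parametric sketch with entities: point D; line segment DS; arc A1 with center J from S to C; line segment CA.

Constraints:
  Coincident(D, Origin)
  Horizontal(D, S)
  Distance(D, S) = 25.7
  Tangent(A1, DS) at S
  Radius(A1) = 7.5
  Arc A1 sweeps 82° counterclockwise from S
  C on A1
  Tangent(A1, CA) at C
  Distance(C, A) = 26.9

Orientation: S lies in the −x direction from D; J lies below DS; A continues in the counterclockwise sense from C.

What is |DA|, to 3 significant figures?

49.5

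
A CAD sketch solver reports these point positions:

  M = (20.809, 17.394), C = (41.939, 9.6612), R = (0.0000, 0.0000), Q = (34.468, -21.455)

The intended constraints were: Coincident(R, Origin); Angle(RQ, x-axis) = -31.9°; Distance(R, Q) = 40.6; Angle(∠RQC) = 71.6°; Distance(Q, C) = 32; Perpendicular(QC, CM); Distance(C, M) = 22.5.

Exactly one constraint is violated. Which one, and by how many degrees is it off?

Perpendicular(QC, CM) — off by 6.60°.

R = (0.00, 0.00) ✓; RQ at -31.90° ✓; |RQ| = 40.60 ✓; ∠RQC = 71.60° ✓; |QC| = 32.00 ✓; ∠(QC, CM) = 83.40° ✗; |CM| = 22.50 ✓.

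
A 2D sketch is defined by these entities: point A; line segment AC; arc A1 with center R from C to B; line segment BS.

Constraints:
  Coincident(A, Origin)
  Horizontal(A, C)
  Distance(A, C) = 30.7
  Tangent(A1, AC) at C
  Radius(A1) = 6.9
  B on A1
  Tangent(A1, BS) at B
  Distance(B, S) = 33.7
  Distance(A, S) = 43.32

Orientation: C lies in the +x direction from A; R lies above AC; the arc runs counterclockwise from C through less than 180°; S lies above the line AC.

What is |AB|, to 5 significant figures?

38.042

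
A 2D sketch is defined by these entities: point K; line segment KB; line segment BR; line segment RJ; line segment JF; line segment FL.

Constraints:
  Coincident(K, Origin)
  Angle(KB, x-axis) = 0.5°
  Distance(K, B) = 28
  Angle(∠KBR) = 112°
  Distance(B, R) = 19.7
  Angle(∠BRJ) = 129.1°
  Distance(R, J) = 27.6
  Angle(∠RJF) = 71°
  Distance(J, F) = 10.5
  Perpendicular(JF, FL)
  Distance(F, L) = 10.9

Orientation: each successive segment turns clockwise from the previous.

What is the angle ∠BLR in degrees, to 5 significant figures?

43.404°

K is at the origin; KB runs at 0.5° with length 28.0, so B = (27.999, 0.24434). ∠KBR = 112.0° gives BR at -67.500° from the x-axis; with |BR| = 19.7, R = (35.538, -17.956). ∠BRJ = 129.1° gives RJ at -118.40° from the x-axis; with |RJ| = 27.6, J = (22.411, -42.234). ∠RJF = 71.0° gives JF at 132.60° from the x-axis; with |JF| = 10.5, F = (15.303, -34.505). JF is perpendicular to FL, so FL runs at 42.600°; with |FL| = 10.9, L = (23.327, -27.127). Then cos ∠BLR = LB·LR / (|LB||LR|), giving 43.404°.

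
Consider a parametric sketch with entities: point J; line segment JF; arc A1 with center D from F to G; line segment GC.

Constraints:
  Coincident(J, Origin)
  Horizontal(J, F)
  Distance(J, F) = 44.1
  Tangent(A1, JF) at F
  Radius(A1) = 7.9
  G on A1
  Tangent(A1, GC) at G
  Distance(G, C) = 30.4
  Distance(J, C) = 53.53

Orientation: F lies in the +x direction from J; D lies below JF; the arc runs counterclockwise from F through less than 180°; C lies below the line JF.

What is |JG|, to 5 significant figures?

37.109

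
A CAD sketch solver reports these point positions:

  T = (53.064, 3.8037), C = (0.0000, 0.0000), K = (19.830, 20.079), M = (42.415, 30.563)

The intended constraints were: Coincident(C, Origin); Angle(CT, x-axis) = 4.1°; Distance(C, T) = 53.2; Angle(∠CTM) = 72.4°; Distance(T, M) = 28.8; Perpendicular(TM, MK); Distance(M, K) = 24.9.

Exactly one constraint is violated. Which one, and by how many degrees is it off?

Perpendicular(TM, MK) — off by 3.20°.

C = (0.00, 0.00) ✓; CT at 4.100° ✓; |CT| = 53.20 ✓; ∠CTM = 72.40° ✓; |TM| = 28.80 ✓; ∠(TM, MK) = 93.20° ✗; |MK| = 24.90 ✓.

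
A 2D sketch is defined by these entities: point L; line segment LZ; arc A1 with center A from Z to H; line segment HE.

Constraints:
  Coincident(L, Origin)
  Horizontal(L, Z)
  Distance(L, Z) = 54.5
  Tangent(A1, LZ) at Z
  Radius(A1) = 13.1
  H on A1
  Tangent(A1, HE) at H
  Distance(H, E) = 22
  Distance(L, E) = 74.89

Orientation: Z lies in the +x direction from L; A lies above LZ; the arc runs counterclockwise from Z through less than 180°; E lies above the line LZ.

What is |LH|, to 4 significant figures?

69.04

Checks: L.y = 0.00, Z.y = 0.00 ✓; |AH| = 13.10 ✓; ∠(AH, HE) = 90.00° ✓; |HE| = 22.00 ✓; |LE| = 74.89 ✓.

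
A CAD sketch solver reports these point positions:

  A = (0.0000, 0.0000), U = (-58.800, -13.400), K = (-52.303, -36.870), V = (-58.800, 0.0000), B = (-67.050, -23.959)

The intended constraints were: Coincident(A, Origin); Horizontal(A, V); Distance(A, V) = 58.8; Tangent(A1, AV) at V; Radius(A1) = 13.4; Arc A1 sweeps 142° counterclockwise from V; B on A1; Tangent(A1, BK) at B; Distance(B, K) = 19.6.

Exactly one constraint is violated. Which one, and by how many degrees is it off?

Tangent(A1, BK) at B — off by 3.20°.

A = (0.00, 0.00) ✓; A.y = 0.00, V.y = 0.00 ✓; |AV| = 58.80 ✓; ∠(UV, VA) = 90.00° ✓; |UV| = 13.40 ✓; bearing(U→B) − bearing(U→V) = 142.0° ✓; |UB| = 13.40 ✓; ∠(UB, BK) = 93.20° ✗; |BK| = 19.60 ✓.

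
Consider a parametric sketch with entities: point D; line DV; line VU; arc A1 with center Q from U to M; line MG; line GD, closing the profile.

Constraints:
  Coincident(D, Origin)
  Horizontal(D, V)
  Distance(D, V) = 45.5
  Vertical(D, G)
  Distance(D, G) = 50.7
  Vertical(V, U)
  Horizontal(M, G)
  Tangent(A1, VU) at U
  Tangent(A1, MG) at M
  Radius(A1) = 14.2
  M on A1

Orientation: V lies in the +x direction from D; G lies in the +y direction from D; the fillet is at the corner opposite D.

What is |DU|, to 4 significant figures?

58.33

D is at the origin; DV is horizontal with |DV| = 45.5 and V on the +x side, so V = (45.50, 0.000). D and G share the same x with |DG| = 50.7 and G on the +y side, so G = (0.000, 50.70). The virtual corner opposite D is at (45.50, 50.70). The tangent condition forces QU to be normal to VU and A1 meets MG tangentially, so QM is at right angles to MG, with radius 14.2, so the center Q sits 14.2 in from both sides at Q = (31.30, 36.50). That places the tangent points at U = (45.50, 36.50) on VU and M = (31.30, 50.70) on MG. Then |DU| = |U − D| = 58.33.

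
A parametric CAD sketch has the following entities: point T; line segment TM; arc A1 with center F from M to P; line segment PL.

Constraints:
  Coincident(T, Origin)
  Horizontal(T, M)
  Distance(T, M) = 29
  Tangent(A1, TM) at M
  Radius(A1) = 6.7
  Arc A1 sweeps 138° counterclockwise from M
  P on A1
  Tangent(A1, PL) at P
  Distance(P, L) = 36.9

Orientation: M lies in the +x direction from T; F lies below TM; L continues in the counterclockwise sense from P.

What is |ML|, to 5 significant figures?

43.000

T is at the origin; TM is horizontal with |TM| = 29.0 and M on the +x side, so M = (29.000, 0.0000). Tangency of A1 to TM means the radius FM is perpendicular to TM, so F = M + (0, -6.7) = (29.000, -6.7000). On A1, M sits at bearing 90° from F; a 138° counterclockwise sweep puts P at bearing 228°, so P = F + 6.7·(cos 228°, sin 228°) = (24.517, -11.679). A1 meets PL tangentially, so FP is at right angles to PL, so PL runs along (−sin 228°, cos 228°); with |PL| = 36.9, L = (51.939, -36.370). Then |ML| = |L − M| = 43.000.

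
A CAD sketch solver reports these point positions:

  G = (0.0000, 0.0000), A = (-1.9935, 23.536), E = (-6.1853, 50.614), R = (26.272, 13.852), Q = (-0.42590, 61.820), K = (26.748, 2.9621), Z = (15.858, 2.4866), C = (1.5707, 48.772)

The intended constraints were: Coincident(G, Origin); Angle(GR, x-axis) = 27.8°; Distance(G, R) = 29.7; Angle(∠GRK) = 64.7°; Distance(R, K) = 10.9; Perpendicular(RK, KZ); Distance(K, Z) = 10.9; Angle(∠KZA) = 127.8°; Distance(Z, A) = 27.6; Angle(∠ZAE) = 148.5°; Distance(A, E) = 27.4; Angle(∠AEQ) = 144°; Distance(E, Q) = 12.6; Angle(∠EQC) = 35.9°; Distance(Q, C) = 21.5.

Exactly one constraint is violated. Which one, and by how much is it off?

Distance(Q, C) = 21.5 — off by 8.30.

G = (0.00, 0.00) ✓; GR at 27.80° ✓; |GR| = 29.70 ✓; ∠GRK = 64.70° ✓; |RK| = 10.90 ✓; ∠(RK, KZ) = 90.00° ✓; |KZ| = 10.90 ✓; ∠KZA = 127.8° ✓; |ZA| = 27.60 ✓; ∠ZAE = 148.5° ✓; |AE| = 27.40 ✓; ∠AEQ = 144.0° ✓; |EQ| = 12.60 ✓; ∠EQC = 35.90° ✓; |QC| = 13.20 ✗.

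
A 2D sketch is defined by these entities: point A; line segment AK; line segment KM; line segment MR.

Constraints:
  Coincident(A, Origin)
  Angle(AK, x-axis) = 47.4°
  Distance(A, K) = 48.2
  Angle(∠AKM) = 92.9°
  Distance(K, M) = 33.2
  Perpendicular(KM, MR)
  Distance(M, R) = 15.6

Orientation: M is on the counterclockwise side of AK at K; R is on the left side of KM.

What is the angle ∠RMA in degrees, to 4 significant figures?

36.51°

A is at the origin; AK runs at 47.4° with length 48.2, so K = 48.2·(cos 47.4°, sin 47.4°) = (32.63, 35.48). ∠AKM = 92.9°, so KM runs at 47.4° + (180° − 92.9°) = 134.5° from the x-axis; with |KM| = 33.2, M = K + 33.2·(cos 134.5°, sin 134.5°) = (9.355, 59.16). KM is perpendicular to MR; with |MR| = 15.6 on the left of KM, R = M + 15.6·(-0.7133, -0.7009) = (-1.771, 48.23). Then cos ∠RMA = MR·MA / (|MR||MA|), giving 36.51°.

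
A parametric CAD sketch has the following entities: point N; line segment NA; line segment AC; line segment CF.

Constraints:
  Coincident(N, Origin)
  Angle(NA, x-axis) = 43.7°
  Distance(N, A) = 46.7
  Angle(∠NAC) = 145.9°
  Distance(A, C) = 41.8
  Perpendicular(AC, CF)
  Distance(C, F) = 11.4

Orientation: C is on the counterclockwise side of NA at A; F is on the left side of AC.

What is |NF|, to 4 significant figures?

81.82

N is at the origin; NA runs at 43.7° with length 46.7, so A = 46.7·(cos 43.7°, sin 43.7°) = (33.76, 32.26). ∠NAC = 145.9°, so AC runs at 43.7° + (180° − 145.9°) = 77.80° from the x-axis; with |AC| = 41.8, C = A + 41.8·(cos 77.80°, sin 77.80°) = (42.60, 73.12). AC is perpendicular to CF; with |CF| = 11.4 on the left of AC, F = C + 11.4·(-0.9774, 0.2113) = (31.45, 75.53). Then |NF| = |F − N| = 81.82.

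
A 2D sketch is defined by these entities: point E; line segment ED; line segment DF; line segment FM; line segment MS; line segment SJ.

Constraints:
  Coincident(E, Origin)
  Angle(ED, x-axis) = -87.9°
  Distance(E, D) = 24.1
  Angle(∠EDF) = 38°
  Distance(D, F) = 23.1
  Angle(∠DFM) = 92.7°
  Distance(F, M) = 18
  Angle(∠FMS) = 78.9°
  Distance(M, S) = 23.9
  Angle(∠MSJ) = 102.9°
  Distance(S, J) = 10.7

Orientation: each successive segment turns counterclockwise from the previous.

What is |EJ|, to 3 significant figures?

22.4

E is at the origin; ED runs at -87.9° with length 24.1, so D = (0.883, -24.1). ∠EDF = 38.0° gives DF at 54.1° from the x-axis; with |DF| = 23.1, F = (14.4, -5.37). ∠DFM = 92.7° gives FM at 141° from the x-axis; with |FM| = 18.0, M = (0.361, 5.86). ∠FMS = 78.9° gives MS at -118° from the x-axis; with |MS| = 23.9, S = (-10.7, -15.3). ∠MSJ = 102.9° gives SJ at -40.4° from the x-axis; with |SJ| = 10.7, J = (-2.53, -22.3). Then |EJ| = |J − E| = 22.4.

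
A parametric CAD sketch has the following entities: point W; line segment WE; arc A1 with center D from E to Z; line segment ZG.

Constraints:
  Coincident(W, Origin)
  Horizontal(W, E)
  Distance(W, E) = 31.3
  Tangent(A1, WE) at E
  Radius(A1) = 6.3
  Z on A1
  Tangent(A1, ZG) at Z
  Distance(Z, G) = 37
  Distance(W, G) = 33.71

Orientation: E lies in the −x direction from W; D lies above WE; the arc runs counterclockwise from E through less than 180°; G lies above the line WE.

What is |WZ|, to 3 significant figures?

26.2

W is at the origin; W and E share the same y with |WE| = 31.3 and E on the −x side, so E = (-31.3, 0.00). Tangency of A1 to WE means the radius DE is perpendicular to WE, so D = E + (0, 6.3) = (-31.3, 6.30). Since DZ ⟂ ZG (tangency), |DG| = √(6.3² + 37.0²) = 37.5 regardless of where Z sits on A1. So G lies on both circle(W, 33.71) and circle(D, 37.5); the above-WE intersection is G = (-5.23, 33.3). Z is the foot of the tangent from G: Z = (-26.1, 2.75).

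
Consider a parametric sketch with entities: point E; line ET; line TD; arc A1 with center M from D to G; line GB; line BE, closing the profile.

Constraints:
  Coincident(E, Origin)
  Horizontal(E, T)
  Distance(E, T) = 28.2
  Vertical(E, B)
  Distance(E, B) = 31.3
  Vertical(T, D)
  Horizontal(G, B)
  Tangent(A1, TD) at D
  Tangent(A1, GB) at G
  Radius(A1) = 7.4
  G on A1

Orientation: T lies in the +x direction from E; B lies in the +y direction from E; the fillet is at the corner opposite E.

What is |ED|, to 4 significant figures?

36.97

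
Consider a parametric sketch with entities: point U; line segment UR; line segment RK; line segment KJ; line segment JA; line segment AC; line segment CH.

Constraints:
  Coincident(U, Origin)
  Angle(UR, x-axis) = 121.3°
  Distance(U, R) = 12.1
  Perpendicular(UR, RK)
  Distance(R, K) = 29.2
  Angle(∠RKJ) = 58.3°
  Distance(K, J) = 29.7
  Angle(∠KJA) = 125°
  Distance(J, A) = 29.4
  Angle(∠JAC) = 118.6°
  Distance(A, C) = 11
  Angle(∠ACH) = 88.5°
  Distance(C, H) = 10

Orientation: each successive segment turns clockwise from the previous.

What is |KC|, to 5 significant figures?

53.742

U is at the origin; UR runs at 121.3° with length 12.1, so R = (-6.2862, 10.339). UR is perpendicular to RK, so RK runs at 31.300°; with |RK| = 29.2, K = (18.664, 25.509). ∠RKJ = 58.3° gives KJ at -90.400° from the x-axis; with |KJ| = 29.7, J = (18.457, -4.1904). ∠KJA = 125.0° gives JA at -145.40° from the x-axis; with |JA| = 29.4, A = (-5.7435, -20.885). ∠JAC = 118.6° gives AC at 153.20° from the x-axis; with |AC| = 11.0, C = (-15.562, -15.925). Then |KC| = |C − K| = 53.742.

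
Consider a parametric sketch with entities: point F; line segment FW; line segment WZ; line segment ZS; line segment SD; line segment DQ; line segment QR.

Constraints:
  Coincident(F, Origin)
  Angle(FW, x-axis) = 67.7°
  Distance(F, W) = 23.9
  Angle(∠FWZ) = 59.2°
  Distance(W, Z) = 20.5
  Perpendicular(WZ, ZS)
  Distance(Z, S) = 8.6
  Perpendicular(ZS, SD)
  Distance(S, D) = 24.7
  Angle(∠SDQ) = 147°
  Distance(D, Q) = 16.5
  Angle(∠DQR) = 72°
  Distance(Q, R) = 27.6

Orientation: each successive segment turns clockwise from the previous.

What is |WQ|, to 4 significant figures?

18.04

F is at the origin; FW runs at 67.7° with length 23.9, so W = (9.069, 22.11). ∠FWZ = 59.2° gives WZ at -53.10° from the x-axis; with |WZ| = 20.5, Z = (21.38, 5.719). WZ is perpendicular to ZS, so ZS runs at -143.1°; with |ZS| = 8.6, S = (14.50, 0.5554). ZS is perpendicular to SD, so SD runs at 126.9°; with |SD| = 24.7, D = (-0.3301, 20.31). ∠SDQ = 147.0° gives DQ at 93.90° from the x-axis; with |DQ| = 16.5, Q = (-1.452, 36.77). Then |WQ| = |Q − W| = 18.04.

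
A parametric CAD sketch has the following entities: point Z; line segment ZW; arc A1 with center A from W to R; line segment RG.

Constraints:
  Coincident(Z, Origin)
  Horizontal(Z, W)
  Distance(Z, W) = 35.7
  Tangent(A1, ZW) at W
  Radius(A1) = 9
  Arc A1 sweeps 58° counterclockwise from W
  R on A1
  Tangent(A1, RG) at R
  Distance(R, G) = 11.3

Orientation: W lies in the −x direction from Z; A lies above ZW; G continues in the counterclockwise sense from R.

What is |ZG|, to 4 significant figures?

26.04

On A1, W sits at bearing -90° from A; a 58° counterclockwise sweep puts R at bearing -32°, so R = A + 9.0·(cos -32°, sin -32°) = (-28.07, 4.231). Tangency of A1 to RG means the radius AR is perpendicular to RG, so RG runs along (−sin -32°, cos -32°); with |RG| = 11.3, G = (-22.08, 13.81). Then |ZG| = |G − Z| = 26.04.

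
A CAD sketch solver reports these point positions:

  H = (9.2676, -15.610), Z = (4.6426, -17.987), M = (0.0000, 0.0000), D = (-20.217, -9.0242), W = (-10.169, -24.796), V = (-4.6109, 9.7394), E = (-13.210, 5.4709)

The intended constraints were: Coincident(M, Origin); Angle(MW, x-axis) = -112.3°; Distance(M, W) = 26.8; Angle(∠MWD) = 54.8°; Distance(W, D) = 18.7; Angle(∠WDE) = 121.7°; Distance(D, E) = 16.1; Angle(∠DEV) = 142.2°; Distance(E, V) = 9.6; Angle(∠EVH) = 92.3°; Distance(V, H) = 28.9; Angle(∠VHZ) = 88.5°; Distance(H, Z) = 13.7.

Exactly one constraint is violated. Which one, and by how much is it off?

Distance(H, Z) = 13.7 — off by 8.50.

M = (0.00, 0.00) ✓; MW at -112.3° ✓; |MW| = 26.80 ✓; ∠MWD = 54.80° ✓; |WD| = 18.70 ✓; ∠WDE = 121.7° ✓; |DE| = 16.10 ✓; ∠DEV = 142.2° ✓; |EV| = 9.600 ✓; ∠EVH = 92.30° ✓; |VH| = 28.90 ✓; ∠VHZ = 88.50° ✓; |HZ| = 5.200 ✗.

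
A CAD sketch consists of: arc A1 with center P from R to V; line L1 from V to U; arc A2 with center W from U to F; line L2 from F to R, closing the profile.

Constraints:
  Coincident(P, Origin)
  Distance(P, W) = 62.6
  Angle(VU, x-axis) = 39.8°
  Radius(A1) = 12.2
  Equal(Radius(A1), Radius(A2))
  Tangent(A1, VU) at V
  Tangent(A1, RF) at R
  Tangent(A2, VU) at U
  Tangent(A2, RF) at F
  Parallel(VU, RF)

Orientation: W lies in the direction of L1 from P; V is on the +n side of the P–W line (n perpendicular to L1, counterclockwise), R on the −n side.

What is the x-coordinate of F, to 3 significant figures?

55.9

The slot axis is L1's direction at 39.8°, so u = (cos 39.8°, sin 39.8°) = (0.768, 0.640) and n = (−sin 39.8°, cos 39.8°) = (-0.640, 0.768). P is at the origin and W lies 62.6 along u from P, so W = 62.6·u = (48.1, 40.1). Tangency of A1 to both parallel lines with radius 12.2 puts V and R at P ± 12.2·n: V = (-7.81, 9.37), R = (7.81, -9.37). Equal radii place U and F the same way about W: U = W + 12.2·n = (40.3, 49.4), F = W − 12.2·n = (55.9, 30.7). So F.x = 55.9.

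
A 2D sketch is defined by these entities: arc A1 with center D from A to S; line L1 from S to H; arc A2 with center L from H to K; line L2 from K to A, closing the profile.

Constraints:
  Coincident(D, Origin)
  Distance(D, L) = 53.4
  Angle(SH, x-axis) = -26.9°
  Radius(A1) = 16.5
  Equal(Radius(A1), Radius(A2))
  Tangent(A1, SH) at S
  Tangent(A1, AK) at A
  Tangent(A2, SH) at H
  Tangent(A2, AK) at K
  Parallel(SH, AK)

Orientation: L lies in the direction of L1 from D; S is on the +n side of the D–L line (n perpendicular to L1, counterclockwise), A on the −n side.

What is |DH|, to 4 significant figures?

55.89

Tangency of A1 to both parallel lines with radius 16.5 puts S and A at D ± 16.5·n: S = (7.465, 14.71), A = (-7.465, -14.71). Equal radii place H and K the same way about L: H = L + 16.5·n = (55.09, -9.445), K = L − 16.5·n = (40.16, -38.87). Then |DH| = |H − D| = 55.89.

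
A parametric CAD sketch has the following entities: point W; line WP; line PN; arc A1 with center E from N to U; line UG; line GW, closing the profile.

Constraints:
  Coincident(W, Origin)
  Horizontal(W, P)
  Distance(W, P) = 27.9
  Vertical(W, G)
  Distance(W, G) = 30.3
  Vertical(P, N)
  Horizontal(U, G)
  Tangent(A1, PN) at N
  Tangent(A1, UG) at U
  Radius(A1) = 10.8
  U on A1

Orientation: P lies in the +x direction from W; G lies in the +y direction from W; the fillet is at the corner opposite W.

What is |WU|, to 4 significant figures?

34.79

W is at the origin; W and P share the same y with |WP| = 27.9 and P on the +x side, so P = (27.90, 0.000). WG is vertical with |WG| = 30.3 and G on the +y side, so G = (0.000, 30.30). The virtual corner opposite W is at (27.90, 30.30). The tangent condition forces EN to be normal to PN and the tangent condition forces EU to be normal to UG, with radius 10.8, so the center E sits 10.8 in from both sides at E = (17.10, 19.50). That places the tangent points at N = (27.90, 19.50) on PN and U = (17.10, 30.30) on UG. Then |WU| = |U − W| = 34.79.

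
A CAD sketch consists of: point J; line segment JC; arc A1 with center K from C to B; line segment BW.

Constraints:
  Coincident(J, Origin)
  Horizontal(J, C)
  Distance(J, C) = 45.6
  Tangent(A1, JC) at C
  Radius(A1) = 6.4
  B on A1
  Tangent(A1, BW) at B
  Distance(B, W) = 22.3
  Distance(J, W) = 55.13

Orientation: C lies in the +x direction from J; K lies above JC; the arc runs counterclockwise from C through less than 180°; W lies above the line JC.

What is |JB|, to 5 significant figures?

52.419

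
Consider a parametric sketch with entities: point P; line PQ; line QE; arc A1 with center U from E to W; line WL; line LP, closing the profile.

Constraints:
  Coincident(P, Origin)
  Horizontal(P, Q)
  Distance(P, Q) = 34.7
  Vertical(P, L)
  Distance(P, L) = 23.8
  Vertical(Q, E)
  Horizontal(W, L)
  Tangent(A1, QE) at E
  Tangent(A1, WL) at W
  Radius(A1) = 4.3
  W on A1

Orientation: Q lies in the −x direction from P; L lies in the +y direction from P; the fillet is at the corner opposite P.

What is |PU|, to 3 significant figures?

36.1

P is at the origin; PQ is horizontal with |PQ| = 34.7 and Q on the −x side, so Q = (-34.7, 0.00). P and L share the same x with |PL| = 23.8 and L on the +y side, so L = (0.00, 23.8). The virtual corner opposite P is at (-34.7, 23.8). The tangent condition forces UE to be normal to QE and since A1 is tangent to WL there, UW ⟂ WL, with radius 4.3, so the center U sits 4.3 in from both sides at U = (-30.4, 19.5). Then |PU| = |U − P| = 36.1.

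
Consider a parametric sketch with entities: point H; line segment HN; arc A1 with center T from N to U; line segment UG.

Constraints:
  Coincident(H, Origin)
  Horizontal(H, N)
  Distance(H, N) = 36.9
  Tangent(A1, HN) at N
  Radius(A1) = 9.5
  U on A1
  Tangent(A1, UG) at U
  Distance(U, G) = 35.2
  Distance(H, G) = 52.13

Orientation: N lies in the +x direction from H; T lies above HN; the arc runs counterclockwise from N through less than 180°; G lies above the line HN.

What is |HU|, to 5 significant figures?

47.292

Checks: |TU| = 9.500 ✓; ∠(TU, UG) = 90.00° ✓; |UG| = 35.20 ✓; |HG| = 52.13 ✓.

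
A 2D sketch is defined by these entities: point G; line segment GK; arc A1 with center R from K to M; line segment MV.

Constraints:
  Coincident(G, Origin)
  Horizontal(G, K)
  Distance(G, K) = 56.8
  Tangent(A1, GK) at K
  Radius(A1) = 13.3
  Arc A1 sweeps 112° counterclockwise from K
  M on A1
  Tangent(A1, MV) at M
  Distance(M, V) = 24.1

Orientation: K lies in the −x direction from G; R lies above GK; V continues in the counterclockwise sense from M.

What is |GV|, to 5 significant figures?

67.175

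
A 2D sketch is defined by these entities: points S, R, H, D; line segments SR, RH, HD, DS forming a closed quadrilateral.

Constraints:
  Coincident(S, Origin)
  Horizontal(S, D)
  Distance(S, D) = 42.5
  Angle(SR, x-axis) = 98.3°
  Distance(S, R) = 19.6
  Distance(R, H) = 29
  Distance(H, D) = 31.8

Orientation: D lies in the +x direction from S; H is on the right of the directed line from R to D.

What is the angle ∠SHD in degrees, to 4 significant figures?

141.4°

S is at the origin; SD is horizontal with |SD| = 42.5 and D in +x, so D = (42.5, 0). SR runs at 98.3° with |SR| = 19.6, so R = (-2.829, 19.39). H is determined by |RH| = 29.0 and |HD| = 31.8 together: it lies at the intersection of circle(R, 29.0) and circle(D, 31.8). With |RD| = 49.30, the foot of the radical line on RD is 22.93 from R and the perpendicular offset is √(29.0² − 22.93²) = 17.76. Taking the right-of-RD solution: H = (11.26, -5.952).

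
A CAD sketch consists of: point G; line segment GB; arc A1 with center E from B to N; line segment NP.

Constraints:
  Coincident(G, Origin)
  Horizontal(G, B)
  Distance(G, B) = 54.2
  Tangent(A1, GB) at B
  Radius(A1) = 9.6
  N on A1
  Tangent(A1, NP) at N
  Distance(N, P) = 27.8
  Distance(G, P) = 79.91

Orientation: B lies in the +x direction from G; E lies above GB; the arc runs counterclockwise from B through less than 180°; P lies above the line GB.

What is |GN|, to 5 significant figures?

63.447

Checks: |EN| = 9.600 ✓; ∠(EN, NP) = 90.00° ✓; |NP| = 27.80 ✓; |GP| = 79.91 ✓.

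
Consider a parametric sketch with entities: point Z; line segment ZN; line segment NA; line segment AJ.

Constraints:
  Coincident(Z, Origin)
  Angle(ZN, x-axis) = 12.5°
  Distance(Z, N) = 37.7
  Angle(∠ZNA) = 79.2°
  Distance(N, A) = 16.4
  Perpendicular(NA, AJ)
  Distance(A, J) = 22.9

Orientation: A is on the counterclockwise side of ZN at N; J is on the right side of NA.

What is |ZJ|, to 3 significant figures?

60.7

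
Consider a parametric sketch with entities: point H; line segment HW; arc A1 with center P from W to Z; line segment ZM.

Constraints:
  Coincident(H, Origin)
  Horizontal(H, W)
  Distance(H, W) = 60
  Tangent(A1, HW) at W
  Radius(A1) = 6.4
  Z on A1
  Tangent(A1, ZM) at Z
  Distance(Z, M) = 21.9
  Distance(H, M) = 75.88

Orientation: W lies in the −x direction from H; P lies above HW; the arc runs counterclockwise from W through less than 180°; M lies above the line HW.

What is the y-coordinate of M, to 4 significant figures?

26.29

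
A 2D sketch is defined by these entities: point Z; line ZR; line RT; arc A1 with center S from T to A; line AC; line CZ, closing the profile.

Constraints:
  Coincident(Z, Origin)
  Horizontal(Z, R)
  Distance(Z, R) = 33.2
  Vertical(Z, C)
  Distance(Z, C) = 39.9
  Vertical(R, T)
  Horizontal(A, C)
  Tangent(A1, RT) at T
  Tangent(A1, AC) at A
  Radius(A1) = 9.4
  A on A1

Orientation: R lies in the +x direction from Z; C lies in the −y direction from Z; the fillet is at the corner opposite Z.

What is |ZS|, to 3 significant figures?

38.7

Z is at the origin; Z and R share the same y with |ZR| = 33.2 and R on the +x side, so R = (33.2, 0.00). ZC is vertical with |ZC| = 39.9 and C on the −y side, so C = (0.00, -39.9). The virtual corner opposite Z is at (33.2, -39.9). A1 meets RT tangentially, so ST is at right angles to RT and tangency of A1 to AC means the radius SA is perpendicular to AC, with radius 9.4, so the center S sits 9.4 in from both sides at S = (23.8, -30.5). Then |ZS| = |S − Z| = 38.7.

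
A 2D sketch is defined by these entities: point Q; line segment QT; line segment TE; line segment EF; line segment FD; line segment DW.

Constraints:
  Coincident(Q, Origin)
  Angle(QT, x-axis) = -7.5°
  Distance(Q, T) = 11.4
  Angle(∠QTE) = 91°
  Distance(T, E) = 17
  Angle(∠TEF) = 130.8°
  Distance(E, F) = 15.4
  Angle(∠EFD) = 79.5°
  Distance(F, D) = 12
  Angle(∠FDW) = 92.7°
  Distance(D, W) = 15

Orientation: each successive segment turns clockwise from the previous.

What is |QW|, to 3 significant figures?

10.7

∠EFD = 79.5° gives FD at 114° from the x-axis; with |FD| = 12.0, D = (-8.19, -16.1). ∠FDW = 92.7° gives DW at 26.5° from the x-axis; with |DW| = 15.0, W = (5.24, -9.38). Then |QW| = |W − Q| = 10.7.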